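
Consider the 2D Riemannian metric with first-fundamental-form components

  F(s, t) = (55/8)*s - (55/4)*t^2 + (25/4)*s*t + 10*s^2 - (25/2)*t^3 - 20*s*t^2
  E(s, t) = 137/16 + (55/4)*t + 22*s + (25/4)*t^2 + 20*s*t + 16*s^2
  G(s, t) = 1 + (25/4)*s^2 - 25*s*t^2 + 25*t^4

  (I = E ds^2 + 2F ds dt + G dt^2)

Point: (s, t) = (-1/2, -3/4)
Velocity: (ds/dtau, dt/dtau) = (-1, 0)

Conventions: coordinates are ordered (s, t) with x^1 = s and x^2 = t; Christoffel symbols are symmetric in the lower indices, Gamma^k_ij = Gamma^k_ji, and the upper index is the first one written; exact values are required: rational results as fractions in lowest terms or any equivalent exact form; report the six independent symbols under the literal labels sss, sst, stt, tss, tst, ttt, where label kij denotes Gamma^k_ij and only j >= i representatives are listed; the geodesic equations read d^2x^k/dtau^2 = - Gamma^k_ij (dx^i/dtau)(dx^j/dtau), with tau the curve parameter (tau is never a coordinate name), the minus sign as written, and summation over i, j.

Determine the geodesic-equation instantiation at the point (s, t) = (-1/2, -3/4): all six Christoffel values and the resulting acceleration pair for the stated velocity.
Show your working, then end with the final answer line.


E = 145/64, F = 585/128, G = 4481/256 at the point
E_s = -9, E_t = -45/8, F_s = -305/16, F_t = -595/32, G_s = -325/16, G_t = -975/16
EG - F^2 = 4805/256;  g^inv = (256/4805) * [[4481/256, -585/128], [-585/128, 145/64]]
first-kind symbols [ij,l] = (1/2)(d_i g_jl + d_j g_il - d_l g_ij): [ss,s] = E_s/2 = -9/2, [ss,t] = F_s - E_t/2 = -65/4, [st,s] = E_t/2 = -45/16, [st,t] = G_s/2 = -325/32, [tt,s] = F_t - G_s/2 = -135/16, [tt,t] = G_t/2 = -975/32
Gamma^s_ij = (G*[ij,s] - F*[ij,t])/(EG - F^2), Gamma^t_ij = (E*[ij,t] - F*[ij,s])/(EG - F^2)
Gamma_sss = -1152/4805, Gamma_sst = -144/961, Gamma_stt = -432/961, Gamma_tss = -832/961, Gamma_tst = -520/961, Gamma_ttt = -1560/961
d^2s/dtau^2 = -(Gamma_sss*(-1)^2 + 2*Gamma_sst*(-1)*(0) + Gamma_stt*(0)^2) = 1152/4805
d^2t/dtau^2 = -(Gamma_tss*(-1)^2 + 2*Gamma_tst*(-1)*(0) + Gamma_ttt*(0)^2) = 832/961

Answer: Gamma_sss = -1152/4805, Gamma_sst = -144/961, Gamma_stt = -432/961, Gamma_tss = -832/961, Gamma_tst = -520/961, Gamma_ttt = -1560/961; accelerations (d^2s/dtau^2, d^2t/dtau^2) = (1152/4805, 832/961)


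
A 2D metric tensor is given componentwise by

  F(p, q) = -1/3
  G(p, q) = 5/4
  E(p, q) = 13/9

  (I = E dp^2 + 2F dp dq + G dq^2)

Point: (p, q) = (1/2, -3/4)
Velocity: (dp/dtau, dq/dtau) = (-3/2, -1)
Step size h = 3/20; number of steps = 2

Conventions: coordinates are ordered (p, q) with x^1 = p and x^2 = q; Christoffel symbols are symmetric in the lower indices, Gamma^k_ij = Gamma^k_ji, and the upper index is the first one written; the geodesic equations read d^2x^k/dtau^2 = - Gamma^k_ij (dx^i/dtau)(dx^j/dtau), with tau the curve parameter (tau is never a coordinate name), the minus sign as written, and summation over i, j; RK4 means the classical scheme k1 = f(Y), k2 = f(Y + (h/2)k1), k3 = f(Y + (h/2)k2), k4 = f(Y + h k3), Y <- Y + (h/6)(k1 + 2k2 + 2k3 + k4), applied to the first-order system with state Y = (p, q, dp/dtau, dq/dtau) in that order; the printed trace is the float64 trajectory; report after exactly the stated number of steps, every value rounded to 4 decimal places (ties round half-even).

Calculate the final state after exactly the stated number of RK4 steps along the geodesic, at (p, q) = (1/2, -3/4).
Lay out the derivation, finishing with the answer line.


f(Y) = (dp/dtau, dq/dtau, -Gamma^p_ij Y'^i Y'^j, -Gamma^q_ij Y'^i Y'^j) with the Gammas evaluated at the stage position; h = 0.150000; intermediate values shown to 6 dp
step 0: p = 0.5000, q = -0.7500, dp/dtau = -1.5000, dq/dtau = -1.0000
step 1:
  k1: at (p, q) = (0.500000, -0.750000), (dp/dtau, dq/dtau) = (-1.500000, -1.000000); Gamma_ppp = 0.000000, Gamma_ppq = 0.000000, Gamma_pqq = 0.000000, Gamma_qpp = 0.000000, Gamma_qpq = 0.000000, Gamma_qqq = 0.000000; k1 = (-1.500000, -1.000000, 0.000000, 0.000000)
  k2: at (p, q) = (0.387500, -0.825000), (dp/dtau, dq/dtau) = (-1.500000, -1.000000); Gamma_ppp = 0.000000, Gamma_ppq = 0.000000, Gamma_pqq = 0.000000, Gamma_qpp = 0.000000, Gamma_qpq = 0.000000, Gamma_qqq = 0.000000; k2 = (-1.500000, -1.000000, 0.000000, 0.000000)
  k3: at (p, q) = (0.387500, -0.825000), (dp/dtau, dq/dtau) = (-1.500000, -1.000000); Gamma_ppp = 0.000000, Gamma_ppq = 0.000000, Gamma_pqq = 0.000000, Gamma_qpp = 0.000000, Gamma_qpq = 0.000000, Gamma_qqq = 0.000000; k3 = (-1.500000, -1.000000, 0.000000, 0.000000)
  k4: at (p, q) = (0.275000, -0.900000), (dp/dtau, dq/dtau) = (-1.500000, -1.000000); Gamma_ppp = 0.000000, Gamma_ppq = 0.000000, Gamma_pqq = 0.000000, Gamma_qpp = 0.000000, Gamma_qpq = 0.000000, Gamma_qqq = 0.000000; k4 = (-1.500000, -1.000000, 0.000000, 0.000000)
  Y <- Y + (h/6)(k1 + 2k2 + 2k3 + k4): p = 0.2750, q = -0.9000, dp/dtau = -1.5000, dq/dtau = -1.0000
step 2:
  k1: at (p, q) = (0.275000, -0.900000), (dp/dtau, dq/dtau) = (-1.500000, -1.000000); Gamma_ppp = 0.000000, Gamma_ppq = 0.000000, Gamma_pqq = 0.000000, Gamma_qpp = 0.000000, Gamma_qpq = 0.000000, Gamma_qqq = 0.000000; k1 = (-1.500000, -1.000000, 0.000000, 0.000000)
  k2: at (p, q) = (0.162500, -0.975000), (dp/dtau, dq/dtau) = (-1.500000, -1.000000); Gamma_ppp = 0.000000, Gamma_ppq = 0.000000, Gamma_pqq = 0.000000, Gamma_qpp = 0.000000, Gamma_qpq = 0.000000, Gamma_qqq = 0.000000; k2 = (-1.500000, -1.000000, 0.000000, 0.000000)
  k3: at (p, q) = (0.162500, -0.975000), (dp/dtau, dq/dtau) = (-1.500000, -1.000000); Gamma_ppp = 0.000000, Gamma_ppq = 0.000000, Gamma_pqq = 0.000000, Gamma_qpp = 0.000000, Gamma_qpq = 0.000000, Gamma_qqq = 0.000000; k3 = (-1.500000, -1.000000, 0.000000, 0.000000)
  k4: at (p, q) = (0.050000, -1.050000), (dp/dtau, dq/dtau) = (-1.500000, -1.000000); Gamma_ppp = 0.000000, Gamma_ppq = 0.000000, Gamma_pqq = 0.000000, Gamma_qpp = 0.000000, Gamma_qpq = 0.000000, Gamma_qqq = 0.000000; k4 = (-1.500000, -1.000000, 0.000000, 0.000000)
  Y <- Y + (h/6)(k1 + 2k2 + 2k3 + k4): p = 0.0500, q = -1.0500, dp/dtau = -1.5000, dq/dtau = -1.0000

Answer: p = 0.0500, q = -1.0500, dp/dtau = -1.5000, dq/dtau = -1.0000


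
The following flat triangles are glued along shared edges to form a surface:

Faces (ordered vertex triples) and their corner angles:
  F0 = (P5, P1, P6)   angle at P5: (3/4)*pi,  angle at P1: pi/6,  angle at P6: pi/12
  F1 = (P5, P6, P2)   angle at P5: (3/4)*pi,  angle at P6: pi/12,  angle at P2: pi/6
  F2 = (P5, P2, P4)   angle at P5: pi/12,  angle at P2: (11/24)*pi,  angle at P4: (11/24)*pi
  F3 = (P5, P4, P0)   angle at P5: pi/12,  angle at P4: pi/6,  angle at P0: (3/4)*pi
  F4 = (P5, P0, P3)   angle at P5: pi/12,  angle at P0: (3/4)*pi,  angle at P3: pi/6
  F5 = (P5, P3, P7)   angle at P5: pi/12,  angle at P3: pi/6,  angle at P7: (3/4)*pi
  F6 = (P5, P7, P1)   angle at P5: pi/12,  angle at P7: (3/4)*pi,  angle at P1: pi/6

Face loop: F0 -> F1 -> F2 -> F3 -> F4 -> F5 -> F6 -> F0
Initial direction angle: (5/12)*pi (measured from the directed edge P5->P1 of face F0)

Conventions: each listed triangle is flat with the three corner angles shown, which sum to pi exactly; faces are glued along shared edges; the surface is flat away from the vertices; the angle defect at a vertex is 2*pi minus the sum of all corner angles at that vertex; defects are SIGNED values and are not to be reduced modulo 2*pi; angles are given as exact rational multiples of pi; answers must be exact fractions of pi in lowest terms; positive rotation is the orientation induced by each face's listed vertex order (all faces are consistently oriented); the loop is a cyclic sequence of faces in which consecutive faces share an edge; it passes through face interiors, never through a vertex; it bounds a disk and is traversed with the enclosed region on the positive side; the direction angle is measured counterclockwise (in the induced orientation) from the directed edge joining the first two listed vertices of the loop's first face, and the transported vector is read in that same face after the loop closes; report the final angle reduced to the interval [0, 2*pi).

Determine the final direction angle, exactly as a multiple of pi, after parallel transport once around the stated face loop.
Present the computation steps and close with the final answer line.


enclosed vertex P5: corner angles sum to (23/12)*pi, defect = 2*pi - (23/12)*pi = pi/12
final direction = starting direction + enclosed defect total, reduced mod 2*pi (induced orientation)
final angle = (5/12)*pi + pi/12 = pi/2 (mod 2*pi)

Answer: final direction angle = pi/2


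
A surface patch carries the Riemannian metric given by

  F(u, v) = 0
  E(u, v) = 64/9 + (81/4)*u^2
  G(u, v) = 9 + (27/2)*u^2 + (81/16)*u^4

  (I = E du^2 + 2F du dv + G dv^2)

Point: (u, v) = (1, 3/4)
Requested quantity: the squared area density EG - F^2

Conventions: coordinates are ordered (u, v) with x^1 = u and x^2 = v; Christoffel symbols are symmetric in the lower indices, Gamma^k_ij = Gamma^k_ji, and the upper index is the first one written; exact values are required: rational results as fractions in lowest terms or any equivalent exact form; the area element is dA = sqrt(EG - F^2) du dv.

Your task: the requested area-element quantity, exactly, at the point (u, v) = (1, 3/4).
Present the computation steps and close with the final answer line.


E = 985/36, F = 0, G = 441/16; EG - F^2 = 48265/64

Answer: EG - F^2 = 48265/64


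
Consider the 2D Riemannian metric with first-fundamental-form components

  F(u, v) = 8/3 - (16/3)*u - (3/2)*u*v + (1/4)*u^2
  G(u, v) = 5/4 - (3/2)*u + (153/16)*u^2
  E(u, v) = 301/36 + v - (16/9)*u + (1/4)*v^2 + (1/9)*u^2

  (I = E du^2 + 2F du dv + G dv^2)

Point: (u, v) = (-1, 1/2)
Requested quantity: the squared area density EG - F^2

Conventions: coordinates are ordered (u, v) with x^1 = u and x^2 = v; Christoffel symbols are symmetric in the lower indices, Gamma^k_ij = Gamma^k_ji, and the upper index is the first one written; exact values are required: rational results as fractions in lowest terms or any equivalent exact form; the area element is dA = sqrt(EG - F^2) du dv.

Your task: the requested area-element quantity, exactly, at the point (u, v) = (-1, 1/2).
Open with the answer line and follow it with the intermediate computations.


Answer: EG - F^2 = 13345/256

E = 173/16, F = 9, G = 197/16; EG - F^2 = 13345/256


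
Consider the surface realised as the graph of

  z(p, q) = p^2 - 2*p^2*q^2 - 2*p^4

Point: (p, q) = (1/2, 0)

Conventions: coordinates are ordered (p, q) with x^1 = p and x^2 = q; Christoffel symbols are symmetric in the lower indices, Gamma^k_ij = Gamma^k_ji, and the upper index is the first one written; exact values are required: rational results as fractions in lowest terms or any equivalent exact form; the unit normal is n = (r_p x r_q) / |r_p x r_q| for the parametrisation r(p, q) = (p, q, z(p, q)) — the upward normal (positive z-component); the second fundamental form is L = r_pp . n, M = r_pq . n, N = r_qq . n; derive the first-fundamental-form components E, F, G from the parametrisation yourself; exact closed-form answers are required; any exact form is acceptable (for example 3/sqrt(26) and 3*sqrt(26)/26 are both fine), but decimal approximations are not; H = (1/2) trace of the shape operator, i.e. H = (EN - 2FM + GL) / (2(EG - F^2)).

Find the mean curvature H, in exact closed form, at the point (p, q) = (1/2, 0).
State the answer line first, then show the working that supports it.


Answer: H = -5/2

z_p = 0, z_q = 0, z_pp = -4, z_pq = 0, z_qq = -1
E = 1, F = 0, G = 1; answer radicand W^2 = 1
unnormalised second-form numerators: l = -4, m = 0, n = -1; L = l/sqrt(1), and similarly M = m/sqrt(W^2), N = n/sqrt(W^2)
H = (E*n - 2*F*m + G*l) / (2*(EG - F^2)*sqrt(W^2)); E*n - 2*F*m + G*l = -5, EG - F^2 = 1, so H = (-5/2)/sqrt(1)


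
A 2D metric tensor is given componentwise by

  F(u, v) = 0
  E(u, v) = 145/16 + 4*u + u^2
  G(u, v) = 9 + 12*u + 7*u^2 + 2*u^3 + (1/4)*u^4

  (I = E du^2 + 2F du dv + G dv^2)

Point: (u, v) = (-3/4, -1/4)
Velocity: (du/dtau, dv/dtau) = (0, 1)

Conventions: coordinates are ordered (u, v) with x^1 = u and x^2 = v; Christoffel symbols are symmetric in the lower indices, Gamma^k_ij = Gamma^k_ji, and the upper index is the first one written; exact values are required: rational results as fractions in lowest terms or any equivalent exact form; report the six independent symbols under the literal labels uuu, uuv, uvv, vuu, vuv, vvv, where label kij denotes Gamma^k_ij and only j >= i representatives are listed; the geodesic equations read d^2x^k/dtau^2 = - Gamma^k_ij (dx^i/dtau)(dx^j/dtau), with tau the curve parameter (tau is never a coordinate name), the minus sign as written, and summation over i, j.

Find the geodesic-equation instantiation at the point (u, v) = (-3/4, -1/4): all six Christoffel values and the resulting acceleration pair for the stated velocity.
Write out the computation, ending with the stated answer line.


E = 53/8, F = 0, G = 3249/1024 at the point
E_u = 5/2, E_v = 0, F_u = 0, F_v = 0, G_u = 285/64, G_v = 0
EG - F^2 = 172197/8192;  g^inv = (8192/172197) * [[3249/1024, 0], [0, 53/8]]
first-kind symbols [ij,l] = (1/2)(d_i g_jl + d_j g_il - d_l g_ij): [uu,u] = E_u/2 = 5/4, [uu,v] = F_u - E_v/2 = 0, [uv,u] = E_v/2 = 0, [uv,v] = G_u/2 = 285/128, [vv,u] = F_v - G_u/2 = -285/128, [vv,v] = G_v/2 = 0
Gamma^u_ij = (G*[ij,u] - F*[ij,v])/(EG - F^2), Gamma^v_ij = (E*[ij,v] - F*[ij,u])/(EG - F^2)
Gamma_uuu = 10/53, Gamma_uuv = 0, Gamma_uvv = -285/848, Gamma_vuu = 0, Gamma_vuv = 40/57, Gamma_vvv = 0
d^2u/dtau^2 = -(Gamma_uuu*(0)^2 + 2*Gamma_uuv*(0)*(1) + Gamma_uvv*(1)^2) = 285/848
d^2v/dtau^2 = -(Gamma_vuu*(0)^2 + 2*Gamma_vuv*(0)*(1) + Gamma_vvv*(1)^2) = 0

Answer: Gamma_uuu = 10/53, Gamma_uuv = 0, Gamma_uvv = -285/848, Gamma_vuu = 0, Gamma_vuv = 40/57, Gamma_vvv = 0; accelerations (d^2u/dtau^2, d^2v/dtau^2) = (285/848, 0)


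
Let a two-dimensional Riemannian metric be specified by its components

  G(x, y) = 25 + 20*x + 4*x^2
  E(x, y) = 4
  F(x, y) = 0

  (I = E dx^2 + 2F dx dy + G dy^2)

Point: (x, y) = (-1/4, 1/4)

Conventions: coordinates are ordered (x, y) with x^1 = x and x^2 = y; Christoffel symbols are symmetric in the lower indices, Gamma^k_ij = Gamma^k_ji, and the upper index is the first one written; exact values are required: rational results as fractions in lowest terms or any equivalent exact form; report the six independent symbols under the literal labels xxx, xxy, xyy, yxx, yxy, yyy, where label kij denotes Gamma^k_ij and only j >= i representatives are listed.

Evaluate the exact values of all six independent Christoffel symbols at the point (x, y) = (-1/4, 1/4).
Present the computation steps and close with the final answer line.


E = 4, F = 0, G = 81/4 at the point
E_x = 0, E_y = 0, F_x = 0, F_y = 0, G_x = 18, G_y = 0
EG - F^2 = 81;  g^inv = (1/81) * [[81/4, 0], [0, 4]]
first-kind symbols [ij,l] = (1/2)(d_i g_jl + d_j g_il - d_l g_ij): [xx,x] = E_x/2 = 0, [xx,y] = F_x - E_y/2 = 0, [xy,x] = E_y/2 = 0, [xy,y] = G_x/2 = 9, [yy,x] = F_y - G_x/2 = -9, [yy,y] = G_y/2 = 0
Gamma^x_ij = (G*[ij,x] - F*[ij,y])/(EG - F^2), Gamma^y_ij = (E*[ij,y] - F*[ij,x])/(EG - F^2)

Answer: Gamma_xxx = 0, Gamma_xxy = 0, Gamma_xyy = -9/4, Gamma_yxx = 0, Gamma_yxy = 4/9, Gamma_yyy = 0


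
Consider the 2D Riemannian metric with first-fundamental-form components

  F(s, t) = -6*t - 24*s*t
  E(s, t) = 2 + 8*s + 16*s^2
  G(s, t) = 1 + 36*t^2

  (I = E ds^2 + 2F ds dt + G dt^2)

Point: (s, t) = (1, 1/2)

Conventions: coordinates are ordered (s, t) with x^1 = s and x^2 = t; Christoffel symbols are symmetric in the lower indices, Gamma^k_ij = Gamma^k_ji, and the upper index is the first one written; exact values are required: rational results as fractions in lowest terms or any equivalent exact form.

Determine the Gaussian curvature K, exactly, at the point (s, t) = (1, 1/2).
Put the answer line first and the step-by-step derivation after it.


Answer: K = -24/1225

E = 26, F = -15, G = 10, EG - F^2 = 35 at the point
E_s = 40, E_t = 0, F_s = -12, F_t = -30, G_s = 0, G_t = 36
E_tt = 0, F_st = -24, G_ss = 0
Using the Brioschi determinant formula for K from the metric derivatives:
M1 = [[-E_tt/2 + F_st - G_ss/2, E_s/2, F_s - E_t/2], [F_t - G_s/2, E, F], [G_t/2, F, G]] = [[-24, 20, -12], [-30, 26, -15], [18, -15, 10]]; det M1 = -24
M2 = [[0, E_t/2, G_s/2], [E_t/2, E, F], [G_s/2, F, G]] = [[0, 0, 0], [0, 26, -15], [0, -15, 10]]; det M2 = 0
det M1 - det M2 = -24; K = -24 / (35)^2 = -24/1225


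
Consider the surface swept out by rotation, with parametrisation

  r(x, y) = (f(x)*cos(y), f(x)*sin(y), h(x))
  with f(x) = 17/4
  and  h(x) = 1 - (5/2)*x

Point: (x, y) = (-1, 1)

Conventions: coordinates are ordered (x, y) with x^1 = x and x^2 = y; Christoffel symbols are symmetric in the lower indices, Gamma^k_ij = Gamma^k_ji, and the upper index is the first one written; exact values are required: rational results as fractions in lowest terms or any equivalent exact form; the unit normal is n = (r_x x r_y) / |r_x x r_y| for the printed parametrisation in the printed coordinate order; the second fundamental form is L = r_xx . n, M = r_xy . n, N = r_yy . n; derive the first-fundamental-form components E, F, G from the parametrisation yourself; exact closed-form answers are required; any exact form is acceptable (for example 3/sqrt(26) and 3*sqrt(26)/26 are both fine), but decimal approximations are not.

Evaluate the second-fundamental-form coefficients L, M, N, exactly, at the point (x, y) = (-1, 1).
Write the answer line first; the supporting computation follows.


Answer: L = 0, M = 0, N = -17/4

f = 17/4, f' = 0, f'' = 0, h' = -5/2, h'' = 0
E = 25/4, F = 0, G = 289/16; answer radicand W^2 = 25/4
unnormalised second-form numerators: l = 0, m = 0, n = -85/8; L = l/sqrt(25/4), and similarly M = m/sqrt(W^2), N = n/sqrt(W^2)


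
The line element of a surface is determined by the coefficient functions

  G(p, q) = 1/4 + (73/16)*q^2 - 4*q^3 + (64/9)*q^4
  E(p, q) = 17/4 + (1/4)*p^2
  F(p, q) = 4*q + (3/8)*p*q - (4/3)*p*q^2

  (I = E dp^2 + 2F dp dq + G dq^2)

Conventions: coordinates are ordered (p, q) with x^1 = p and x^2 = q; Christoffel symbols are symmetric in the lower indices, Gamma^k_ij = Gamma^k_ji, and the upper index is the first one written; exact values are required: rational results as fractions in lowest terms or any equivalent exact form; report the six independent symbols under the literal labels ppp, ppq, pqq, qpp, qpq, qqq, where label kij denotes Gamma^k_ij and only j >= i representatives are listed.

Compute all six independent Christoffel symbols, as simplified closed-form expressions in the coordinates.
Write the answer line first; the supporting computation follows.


Answer: Gamma_ppp = (576*p*q^2 + 36*p + 3072*q^3 - 864*q^2)/(576*p^2*q^2 + 36*p^2 + 6144*p*q^3 - 1728*p*q^2 + 17408*q^4 - 9792*q^3 + 1953*q^2 + 612), Gamma_ppq = 0, Gamma_pqq = (-3072*p*q^3 - 384*p*q + 54*p - 16384*q^4 + 4608*q^3 + 576)/(576*p^2*q^2 + 36*p^2 + 6144*p*q^3 - 1728*p*q^2 + 17408*q^4 - 9792*q^3 + 1953*q^2 + 612), Gamma_qpp = (-576*p*q - 3264*q^2 + 918*q)/(576*p^2*q^2 + 36*p^2 + 6144*p*q^3 - 1728*p*q^2 + 17408*q^4 - 9792*q^3 + 1953*q^2 + 612), Gamma_qpq = 0, Gamma_qqq = (576*p^2*q + 9216*p*q^2 - 1728*p*q + 34816*q^3 - 14688*q^2 + 1953*q)/(576*p^2*q^2 + 36*p^2 + 6144*p*q^3 - 1728*p*q^2 + 17408*q^4 - 9792*q^3 + 1953*q^2 + 612)

E = 17/4 + (1/4)*p^2; F = 4*q + (3/8)*p*q - (4/3)*p*q^2; G = 1/4 + (73/16)*q^2 - 4*q^3 + (64/9)*q^4
Gamma^k_ij = (1/2) g^{kl} (d_i g_jl + d_j g_il - d_l g_ij), with g^inv = (1/(EG-F^2)) [[G, -F], [-F, E]]
first partials: E_p = (1/2)*p, E_q = 0, F_p = (3/8)*q - (4/3)*q^2, F_q = 4 + (3/8)*p - (8/3)*p*q, G_p = 0, G_q = (73/8)*q - 12*q^2 + (256/9)*q^3
D = EG - F^2 = 17/16 + (217/64)*q^2 + (1/16)*p^2 - 17*q^3 - 3*p*q^2 + (272/9)*q^4 + (32/3)*p*q^3 + p^2*q^2
expanded: Gamma^p_pp = (G E_p - 2F F_p + F E_q)/(2D), Gamma^p_pq = (G E_q - F G_p)/(2D), Gamma^p_qq = (2G F_q - G G_p - F G_q)/(2D), Gamma^q_pp = (2E F_p - E E_q - F E_p)/(2D), Gamma^q_pq = (E G_p - F E_q)/(2D), Gamma^q_qq = (E G_q - 2F F_q + F G_p)/(2D); substitute and cancel common factors


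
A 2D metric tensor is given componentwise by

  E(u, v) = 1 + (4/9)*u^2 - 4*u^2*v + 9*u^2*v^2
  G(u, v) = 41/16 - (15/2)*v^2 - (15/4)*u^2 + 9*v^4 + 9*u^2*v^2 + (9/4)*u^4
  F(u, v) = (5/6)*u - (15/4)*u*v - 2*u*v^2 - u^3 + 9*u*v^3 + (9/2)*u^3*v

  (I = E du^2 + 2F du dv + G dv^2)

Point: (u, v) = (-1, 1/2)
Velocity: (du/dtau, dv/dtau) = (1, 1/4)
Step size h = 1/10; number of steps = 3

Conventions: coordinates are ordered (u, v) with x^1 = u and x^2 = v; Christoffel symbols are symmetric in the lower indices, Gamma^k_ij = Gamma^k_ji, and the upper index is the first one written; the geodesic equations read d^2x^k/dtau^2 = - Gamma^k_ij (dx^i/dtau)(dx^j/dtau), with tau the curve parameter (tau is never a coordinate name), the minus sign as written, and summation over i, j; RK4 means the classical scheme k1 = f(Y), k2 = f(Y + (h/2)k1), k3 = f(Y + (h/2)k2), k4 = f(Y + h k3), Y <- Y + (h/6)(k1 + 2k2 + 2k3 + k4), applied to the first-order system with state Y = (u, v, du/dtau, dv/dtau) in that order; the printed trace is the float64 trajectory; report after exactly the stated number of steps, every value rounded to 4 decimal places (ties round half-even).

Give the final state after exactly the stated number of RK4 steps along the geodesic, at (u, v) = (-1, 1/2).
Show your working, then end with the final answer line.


f(Y) = (du/dtau, dv/dtau, -Gamma^u_ij Y'^i Y'^j, -Gamma^v_ij Y'^i Y'^j) with the Gammas evaluated at the stage position; h = 0.100000; intermediate values shown to 6 dp
step 0: u = -1.0000, v = 0.5000, du/dtau = 1.0000, dv/dtau = 0.2500
step 1:
  k1: at (u, v) = (-1.000000, 0.500000), (du/dtau, dv/dtau) = (1.000000, 0.250000); Gamma_uuu = -0.257732, Gamma_uuv = 0.927835, Gamma_uvv = -0.927835, Gamma_vuu = 0.309278, Gamma_vuv = -1.113402, Gamma_vvv = 1.113402; k1 = (1.000000, 0.250000, -0.148196, 0.177835)
  k2: at (u, v) = (-0.950000, 0.512500), (du/dtau, dv/dtau) = (0.992590, 0.258892); Gamma_uuu = -0.290547, Gamma_uuv = 0.950882, Gamma_uvv = -1.025951, Gamma_vuu = 0.313174, Gamma_vuv = -1.024934, Gamma_vvv = 1.105849; k2 = (0.992590, 0.258892, -0.133681, 0.144092)
  k3: at (u, v) = (-0.950370, 0.512945), (du/dtau, dv/dtau) = (0.993316, 0.257205); Gamma_uuu = -0.290735, Gamma_uuv = 0.950412, Gamma_uvv = -1.025934, Gamma_vuu = 0.313626, Gamma_vuv = -1.025242, Gamma_vvv = 1.106710; k3 = (0.993316, 0.257205, -0.130902, 0.141208)
  k4: at (u, v) = (-0.900668, 0.525720), (du/dtau, dv/dtau) = (0.986910, 0.264121); Gamma_uuu = -0.323784, Gamma_uuv = 0.960869, Gamma_uvv = -1.121719, Gamma_vuu = 0.314268, Gamma_vuv = -0.932628, Gamma_vvv = 1.088750; k4 = (0.986910, 0.264121, -0.107313, 0.104159)
  Y <- Y + (h/6)(k1 + 2k2 + 2k3 + k4): u = -0.9007, v = 0.5258, du/dtau = 0.9869, dv/dtau = 0.2642
step 2:
  k1: at (u, v) = (-0.900688, 0.525772), (du/dtau, dv/dtau) = (0.986922, 0.264210); Gamma_uuu = -0.323817, Gamma_uuv = 0.960824, Gamma_uvv = -1.121752, Gamma_vuu = 0.314324, Gamma_vuv = -0.932658, Gamma_vvv = 1.088868; k1 = (0.986922, 0.264210, -0.107370, 0.104223)
  k2: at (u, v) = (-0.851342, 0.538982), (du/dtau, dv/dtau) = (0.981554, 0.269421); Gamma_uuu = -0.356461, Gamma_uuv = 0.958043, Gamma_uvv = -1.213069, Gamma_vuu = 0.312253, Gamma_vuv = -0.839228, Gamma_vvv = 1.062626; k2 = (0.981554, 0.269421, -0.075226, 0.065897)
  k3: at (u, v) = (-0.851610, 0.539243), (du/dtau, dv/dtau) = (0.983161, 0.267505); Gamma_uuu = -0.356555, Gamma_uuv = 0.957811, Gamma_uvv = -1.212979, Gamma_vuu = 0.312653, Gamma_vuv = -0.839878, Gamma_vvv = 1.063628; k3 = (0.983161, 0.267505, -0.072362, 0.063452)
  k4: at (u, v) = (-0.802372, 0.552522), (du/dtau, dv/dtau) = (0.979686, 0.270555); Gamma_uuu = -0.387908, Gamma_uuv = 0.942315, Gamma_uvv = -1.297777, Gamma_vuu = 0.308125, Gamma_vuv = -0.748503, Gamma_vvv = 1.030856; k4 = (0.979686, 0.270555, -0.032232, 0.025603)
  Y <- Y + (h/6)(k1 + 2k2 + 2k3 + k4): u = -0.8024, v = 0.5526, du/dtau = 0.9797, dv/dtau = 0.2707
step 3:
  k1: at (u, v) = (-0.802421, 0.552582), (du/dtau, dv/dtau) = (0.979676, 0.270685); Gamma_uuu = -0.387938, Gamma_uuv = 0.942273, Gamma_uvv = -1.297781, Gamma_vuu = 0.308228, Gamma_vuv = -0.748663, Gamma_vvv = 1.031125; k1 = (0.979676, 0.270685, -0.032333, 0.025690)
  k2: at (u, v) = (-0.753437, 0.566116), (du/dtau, dv/dtau) = (0.978059, 0.271970); Gamma_uuu = -0.417427, Gamma_uuv = 0.914541, Gamma_uvv = -1.374333, Gamma_vuu = 0.302321, Gamma_vuv = -0.662355, Gamma_vvv = 0.995359; k2 = (0.978059, 0.271970, 0.014427, -0.010449)
  k3: at (u, v) = (-0.753518, 0.566181), (du/dtau, dv/dtau) = (0.980397, 0.270163); Gamma_uuu = -0.417453, Gamma_uuv = 0.914524, Gamma_uvv = -1.374316, Gamma_vuu = 0.302466, Gamma_vuv = -0.662619, Gamma_vvv = 0.995762; k3 = (0.980397, 0.270163, 0.017101, -0.012391)
  k4: at (u, v) = (-0.704381, 0.579598), (du/dtau, dv/dtau) = (0.981386, 0.269446); Gamma_uuu = -0.444295, Gamma_uuv = 0.875696, Gamma_uvv = -1.441129, Gamma_vuu = 0.295357, Gamma_vuv = -0.582143, Gamma_vvv = 0.958031; k4 = (0.981386, 0.269446, 0.069415, -0.046145)
  Y <- Y + (h/6)(k1 + 2k2 + 2k3 + k4): u = -0.7045, v = 0.5797, du/dtau = 0.9813, dv/dtau = 0.2696

Answer: u = -0.7045, v = 0.5797, du/dtau = 0.9813, dv/dtau = 0.2696


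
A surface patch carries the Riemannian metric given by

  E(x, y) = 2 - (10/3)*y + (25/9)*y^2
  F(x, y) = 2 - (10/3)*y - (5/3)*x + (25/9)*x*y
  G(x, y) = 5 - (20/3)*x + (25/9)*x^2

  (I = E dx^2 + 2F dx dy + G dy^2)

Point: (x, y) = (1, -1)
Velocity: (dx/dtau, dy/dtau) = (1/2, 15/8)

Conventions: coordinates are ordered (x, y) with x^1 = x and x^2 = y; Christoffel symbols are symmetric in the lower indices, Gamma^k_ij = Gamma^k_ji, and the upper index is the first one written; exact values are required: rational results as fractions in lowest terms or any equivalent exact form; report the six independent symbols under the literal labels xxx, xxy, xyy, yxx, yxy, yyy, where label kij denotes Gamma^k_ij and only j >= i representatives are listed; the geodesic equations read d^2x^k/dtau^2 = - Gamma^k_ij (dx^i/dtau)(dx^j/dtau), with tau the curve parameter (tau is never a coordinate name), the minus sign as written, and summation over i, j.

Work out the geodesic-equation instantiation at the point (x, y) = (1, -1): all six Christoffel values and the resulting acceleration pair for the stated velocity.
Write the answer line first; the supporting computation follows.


Answer: Gamma_xxx = 0, Gamma_xxy = -20/37, Gamma_xyy = 0, Gamma_yxx = 0, Gamma_yxy = -5/74, Gamma_yyy = 0; accelerations (d^2x/dtau^2, d^2y/dtau^2) = (75/74, 75/592)

E = 73/9, F = 8/9, G = 10/9 at the point
E_x = 0, E_y = -80/9, F_x = -40/9, F_y = -5/9, G_x = -10/9, G_y = 0
EG - F^2 = 74/9;  g^inv = (9/74) * [[10/9, -8/9], [-8/9, 73/9]]
first-kind symbols [ij,l] = (1/2)(d_i g_jl + d_j g_il - d_l g_ij): [xx,x] = E_x/2 = 0, [xx,y] = F_x - E_y/2 = 0, [xy,x] = E_y/2 = -40/9, [xy,y] = G_x/2 = -5/9, [yy,x] = F_y - G_x/2 = 0, [yy,y] = G_y/2 = 0
Gamma^x_ij = (G*[ij,x] - F*[ij,y])/(EG - F^2), Gamma^y_ij = (E*[ij,y] - F*[ij,x])/(EG - F^2)
Gamma_xxx = 0, Gamma_xxy = -20/37, Gamma_xyy = 0, Gamma_yxx = 0, Gamma_yxy = -5/74, Gamma_yyy = 0
d^2x/dtau^2 = -(Gamma_xxx*(1/2)^2 + 2*Gamma_xxy*(1/2)*(15/8) + Gamma_xyy*(15/8)^2) = 75/74
d^2y/dtau^2 = -(Gamma_yxx*(1/2)^2 + 2*Gamma_yxy*(1/2)*(15/8) + Gamma_yyy*(15/8)^2) = 75/592


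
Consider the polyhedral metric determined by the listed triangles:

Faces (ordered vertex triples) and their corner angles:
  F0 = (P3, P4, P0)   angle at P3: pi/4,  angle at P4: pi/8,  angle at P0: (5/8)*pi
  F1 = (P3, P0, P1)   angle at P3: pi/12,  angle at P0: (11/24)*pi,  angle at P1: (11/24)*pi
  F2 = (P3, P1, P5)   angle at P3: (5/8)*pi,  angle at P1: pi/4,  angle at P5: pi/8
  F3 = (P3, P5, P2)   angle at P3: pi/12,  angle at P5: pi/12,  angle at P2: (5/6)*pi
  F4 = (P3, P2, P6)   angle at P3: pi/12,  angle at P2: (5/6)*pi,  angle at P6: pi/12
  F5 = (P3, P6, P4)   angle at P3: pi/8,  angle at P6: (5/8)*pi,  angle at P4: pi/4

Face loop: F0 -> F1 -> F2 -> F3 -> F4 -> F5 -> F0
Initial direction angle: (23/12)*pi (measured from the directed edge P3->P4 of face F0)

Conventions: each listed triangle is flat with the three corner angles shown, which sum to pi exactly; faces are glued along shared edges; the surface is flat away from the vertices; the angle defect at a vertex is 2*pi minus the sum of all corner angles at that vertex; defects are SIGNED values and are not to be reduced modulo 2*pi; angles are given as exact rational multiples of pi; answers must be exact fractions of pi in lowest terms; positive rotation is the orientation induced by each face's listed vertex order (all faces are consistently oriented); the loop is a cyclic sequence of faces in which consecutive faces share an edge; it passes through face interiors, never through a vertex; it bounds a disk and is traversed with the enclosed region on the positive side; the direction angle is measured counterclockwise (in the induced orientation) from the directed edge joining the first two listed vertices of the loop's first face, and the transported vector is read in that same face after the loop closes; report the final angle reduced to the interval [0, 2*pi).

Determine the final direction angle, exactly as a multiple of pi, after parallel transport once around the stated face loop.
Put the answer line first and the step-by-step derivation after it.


Answer: final direction angle = (2/3)*pi

enclosed vertex P3: corner angles sum to (5/4)*pi, defect = 2*pi - (5/4)*pi = (3/4)*pi
transport around the loop rotates by the sum of enclosed defects; add to the initial angle mod 2*pi
final angle = (23/12)*pi + (3/4)*pi = (2/3)*pi (mod 2*pi)


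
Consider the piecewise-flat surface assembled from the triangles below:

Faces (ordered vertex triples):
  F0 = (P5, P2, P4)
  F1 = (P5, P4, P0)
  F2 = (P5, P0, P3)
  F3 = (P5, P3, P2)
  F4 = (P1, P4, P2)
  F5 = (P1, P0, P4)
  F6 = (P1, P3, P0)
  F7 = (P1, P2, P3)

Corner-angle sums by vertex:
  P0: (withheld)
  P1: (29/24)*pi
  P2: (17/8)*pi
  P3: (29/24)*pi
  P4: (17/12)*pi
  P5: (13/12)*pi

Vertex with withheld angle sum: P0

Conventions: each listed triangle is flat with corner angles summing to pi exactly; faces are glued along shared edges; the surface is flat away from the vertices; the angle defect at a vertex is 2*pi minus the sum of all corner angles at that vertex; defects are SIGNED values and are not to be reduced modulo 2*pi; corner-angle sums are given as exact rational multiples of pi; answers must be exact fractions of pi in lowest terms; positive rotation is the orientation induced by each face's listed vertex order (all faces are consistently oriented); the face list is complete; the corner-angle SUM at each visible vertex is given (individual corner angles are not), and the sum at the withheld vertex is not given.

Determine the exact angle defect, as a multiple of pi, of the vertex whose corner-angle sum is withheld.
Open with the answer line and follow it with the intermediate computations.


Answer: defect(P0) = (25/24)*pi

V = 6, E = 12, F = 8; chi = V - E + F = 2
Gauss-Bonnet: total defect = 2*pi*chi = 4*pi; visible defects sum to (71/24)*pi


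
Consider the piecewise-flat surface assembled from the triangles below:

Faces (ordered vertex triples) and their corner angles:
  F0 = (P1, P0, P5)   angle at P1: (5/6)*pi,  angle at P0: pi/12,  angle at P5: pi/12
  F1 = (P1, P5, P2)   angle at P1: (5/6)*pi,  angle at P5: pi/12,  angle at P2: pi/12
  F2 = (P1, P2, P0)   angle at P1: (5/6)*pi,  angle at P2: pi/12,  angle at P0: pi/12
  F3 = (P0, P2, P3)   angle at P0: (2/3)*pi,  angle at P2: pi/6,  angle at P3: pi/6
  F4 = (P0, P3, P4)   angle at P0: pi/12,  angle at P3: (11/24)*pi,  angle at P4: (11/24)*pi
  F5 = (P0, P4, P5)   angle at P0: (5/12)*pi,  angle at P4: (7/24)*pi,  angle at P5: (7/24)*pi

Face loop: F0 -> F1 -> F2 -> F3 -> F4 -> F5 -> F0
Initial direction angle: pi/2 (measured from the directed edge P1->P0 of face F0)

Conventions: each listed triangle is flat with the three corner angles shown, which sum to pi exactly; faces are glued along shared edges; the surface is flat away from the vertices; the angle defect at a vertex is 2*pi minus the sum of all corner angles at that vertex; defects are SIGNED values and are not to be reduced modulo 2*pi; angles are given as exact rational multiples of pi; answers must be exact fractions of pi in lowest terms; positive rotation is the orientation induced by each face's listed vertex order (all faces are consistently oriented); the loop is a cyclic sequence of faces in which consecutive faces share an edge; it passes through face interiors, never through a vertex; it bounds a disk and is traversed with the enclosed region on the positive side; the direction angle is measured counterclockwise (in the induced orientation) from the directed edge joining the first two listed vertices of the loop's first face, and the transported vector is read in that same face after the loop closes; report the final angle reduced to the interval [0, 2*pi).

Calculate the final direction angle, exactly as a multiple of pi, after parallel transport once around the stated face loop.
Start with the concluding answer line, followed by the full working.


Answer: final direction angle = (2/3)*pi

enclosed vertex P0: corner angles sum to (4/3)*pi, defect = 2*pi - (4/3)*pi = (2/3)*pi
enclosed vertex P1: corner angles sum to (5/2)*pi, defect = 2*pi - (5/2)*pi = -pi/2
transport around the loop rotates by the sum of enclosed defects; add to the initial angle mod 2*pi
final angle = pi/2 + pi/6 = (2/3)*pi (mod 2*pi)


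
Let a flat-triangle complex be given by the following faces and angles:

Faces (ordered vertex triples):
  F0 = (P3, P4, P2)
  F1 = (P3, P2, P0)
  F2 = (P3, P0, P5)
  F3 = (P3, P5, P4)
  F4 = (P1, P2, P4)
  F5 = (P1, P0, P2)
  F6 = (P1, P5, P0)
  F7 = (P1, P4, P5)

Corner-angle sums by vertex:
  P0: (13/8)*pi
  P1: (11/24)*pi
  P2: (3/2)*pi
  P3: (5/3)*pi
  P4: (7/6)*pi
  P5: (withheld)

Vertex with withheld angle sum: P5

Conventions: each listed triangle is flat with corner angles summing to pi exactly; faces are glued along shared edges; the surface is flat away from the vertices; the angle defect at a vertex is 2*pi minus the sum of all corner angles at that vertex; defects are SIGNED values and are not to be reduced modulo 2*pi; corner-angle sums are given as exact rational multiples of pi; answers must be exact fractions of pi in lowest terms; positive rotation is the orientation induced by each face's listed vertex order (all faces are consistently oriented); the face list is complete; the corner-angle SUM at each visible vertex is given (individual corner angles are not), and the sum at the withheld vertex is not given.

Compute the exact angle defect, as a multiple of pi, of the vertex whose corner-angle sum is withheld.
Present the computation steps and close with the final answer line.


V = 6, E = 12, F = 8; chi = V - E + F = 2
Gauss-Bonnet: total defect = 2*pi*chi = 4*pi; visible defects sum to (43/12)*pi

Answer: defect(P5) = (5/12)*pi


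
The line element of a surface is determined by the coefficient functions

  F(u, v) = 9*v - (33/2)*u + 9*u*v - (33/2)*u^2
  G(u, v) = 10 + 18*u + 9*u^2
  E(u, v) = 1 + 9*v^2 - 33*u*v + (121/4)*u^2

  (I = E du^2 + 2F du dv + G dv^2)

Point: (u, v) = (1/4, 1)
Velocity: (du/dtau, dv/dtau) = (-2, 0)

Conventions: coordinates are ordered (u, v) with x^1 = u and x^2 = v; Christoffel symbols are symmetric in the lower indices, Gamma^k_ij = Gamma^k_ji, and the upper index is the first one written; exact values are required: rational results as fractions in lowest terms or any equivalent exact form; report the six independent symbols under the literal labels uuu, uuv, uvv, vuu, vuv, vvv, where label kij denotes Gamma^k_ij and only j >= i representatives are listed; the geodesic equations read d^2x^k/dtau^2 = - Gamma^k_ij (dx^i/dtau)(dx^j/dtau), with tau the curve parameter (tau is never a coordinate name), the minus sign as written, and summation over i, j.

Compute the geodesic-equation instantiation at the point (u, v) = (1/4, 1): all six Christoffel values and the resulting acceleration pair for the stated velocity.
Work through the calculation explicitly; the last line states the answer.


E = 233/64, F = 195/32, G = 241/16 at the point
E_u = -143/8, E_v = 39/4, F_u = -63/4, F_v = 45/4, G_u = 45/2, G_v = 0
EG - F^2 = 1133/64;  g^inv = (64/1133) * [[241/16, -195/32], [-195/32, 233/64]]
first-kind symbols [ij,l] = (1/2)(d_i g_jl + d_j g_il - d_l g_ij): [uu,u] = E_u/2 = -143/16, [uu,v] = F_u - E_v/2 = -165/8, [uv,u] = E_v/2 = 39/8, [uv,v] = G_u/2 = 45/4, [vv,u] = F_v - G_u/2 = 0, [vv,v] = G_v/2 = 0
Gamma^u_ij = (G*[ij,u] - F*[ij,v])/(EG - F^2), Gamma^v_ij = (E*[ij,v] - F*[ij,u])/(EG - F^2)
Gamma_uuu = -52/103, Gamma_uuv = 312/1133, Gamma_uvv = 0, Gamma_vuu = -120/103, Gamma_vuv = 720/1133, Gamma_vvv = 0
d^2u/dtau^2 = -(Gamma_uuu*(-2)^2 + 2*Gamma_uuv*(-2)*(0) + Gamma_uvv*(0)^2) = 208/103
d^2v/dtau^2 = -(Gamma_vuu*(-2)^2 + 2*Gamma_vuv*(-2)*(0) + Gamma_vvv*(0)^2) = 480/103

Answer: Gamma_uuu = -52/103, Gamma_uuv = 312/1133, Gamma_uvv = 0, Gamma_vuu = -120/103, Gamma_vuv = 720/1133, Gamma_vvv = 0; accelerations (d^2u/dtau^2, d^2v/dtau^2) = (208/103, 480/103)


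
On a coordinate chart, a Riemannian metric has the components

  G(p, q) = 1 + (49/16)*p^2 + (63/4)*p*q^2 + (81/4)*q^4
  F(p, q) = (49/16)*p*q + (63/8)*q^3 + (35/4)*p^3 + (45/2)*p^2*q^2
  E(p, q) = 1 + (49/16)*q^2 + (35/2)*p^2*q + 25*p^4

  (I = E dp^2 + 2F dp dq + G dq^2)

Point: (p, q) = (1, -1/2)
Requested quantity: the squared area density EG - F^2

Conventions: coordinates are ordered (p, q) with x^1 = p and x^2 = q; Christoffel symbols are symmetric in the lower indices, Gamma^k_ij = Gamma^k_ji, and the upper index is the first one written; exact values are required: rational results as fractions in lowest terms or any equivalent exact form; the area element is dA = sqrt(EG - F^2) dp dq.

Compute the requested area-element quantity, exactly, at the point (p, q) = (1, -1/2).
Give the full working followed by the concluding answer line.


E = 1153/64, F = 759/64, G = 593/64; EG - F^2 = 841/32

Answer: EG - F^2 = 841/32


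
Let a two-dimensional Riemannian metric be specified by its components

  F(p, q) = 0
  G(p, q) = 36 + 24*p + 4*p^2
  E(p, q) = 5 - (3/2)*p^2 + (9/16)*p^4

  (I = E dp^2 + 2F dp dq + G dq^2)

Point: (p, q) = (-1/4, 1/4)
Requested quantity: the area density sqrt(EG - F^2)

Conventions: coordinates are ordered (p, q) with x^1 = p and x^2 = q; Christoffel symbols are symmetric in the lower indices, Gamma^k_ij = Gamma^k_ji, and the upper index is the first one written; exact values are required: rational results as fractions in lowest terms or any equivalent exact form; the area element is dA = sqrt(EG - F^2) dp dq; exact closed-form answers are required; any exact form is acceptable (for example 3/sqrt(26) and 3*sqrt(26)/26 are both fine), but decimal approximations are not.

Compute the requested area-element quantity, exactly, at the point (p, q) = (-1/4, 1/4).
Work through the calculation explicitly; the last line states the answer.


E = 20105/4096, F = 0, G = 121/4; EG - F^2 = 2432705/16384

Answer: sqrt(EG - F^2) = 11*sqrt(20105)/128


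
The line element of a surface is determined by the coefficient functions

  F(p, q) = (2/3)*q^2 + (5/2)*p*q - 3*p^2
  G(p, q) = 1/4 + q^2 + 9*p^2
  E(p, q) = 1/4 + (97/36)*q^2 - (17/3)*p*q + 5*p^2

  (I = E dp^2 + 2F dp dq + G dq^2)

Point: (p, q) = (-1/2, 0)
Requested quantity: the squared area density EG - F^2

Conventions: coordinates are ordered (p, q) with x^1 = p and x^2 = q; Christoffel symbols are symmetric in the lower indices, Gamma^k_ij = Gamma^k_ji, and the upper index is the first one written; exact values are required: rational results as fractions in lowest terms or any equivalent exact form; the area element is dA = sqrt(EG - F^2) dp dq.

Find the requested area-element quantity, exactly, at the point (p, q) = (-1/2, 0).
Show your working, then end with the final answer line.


E = 3/2, F = -3/4, G = 5/2; EG - F^2 = 51/16

Answer: EG - F^2 = 51/16


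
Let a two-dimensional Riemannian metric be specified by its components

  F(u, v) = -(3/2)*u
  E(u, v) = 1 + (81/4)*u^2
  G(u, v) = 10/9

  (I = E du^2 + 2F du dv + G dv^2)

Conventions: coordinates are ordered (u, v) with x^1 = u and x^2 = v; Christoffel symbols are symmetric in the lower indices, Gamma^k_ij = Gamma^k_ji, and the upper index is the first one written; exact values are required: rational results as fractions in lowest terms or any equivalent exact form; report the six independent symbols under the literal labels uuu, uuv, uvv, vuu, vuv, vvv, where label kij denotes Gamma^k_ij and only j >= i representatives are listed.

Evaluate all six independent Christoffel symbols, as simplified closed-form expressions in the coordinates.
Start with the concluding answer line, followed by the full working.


Answer: Gamma_uuu = 729*u/(729*u^2 + 40), Gamma_uuv = 0, Gamma_uvv = 0, Gamma_vuu = -54/(729*u^2 + 40), Gamma_vuv = 0, Gamma_vvv = 0

E = 1 + (81/4)*u^2; F = -(3/2)*u; G = 10/9
Gamma^k_ij = (1/2) g^{kl} (d_i g_jl + d_j g_il - d_l g_ij), with g^inv = (1/(EG-F^2)) [[G, -F], [-F, E]]
first partials: E_u = (81/2)*u, E_v = 0, F_u = -3/2, F_v = 0, G_u = 0, G_v = 0
D = EG - F^2 = 10/9 + (81/4)*u^2
expanded: Gamma^u_uu = (G E_u - 2F F_u + F E_v)/(2D), Gamma^u_uv = (G E_v - F G_u)/(2D), Gamma^u_vv = (2G F_v - G G_u - F G_v)/(2D), Gamma^v_uu = (2E F_u - E E_v - F E_u)/(2D), Gamma^v_uv = (E G_u - F E_v)/(2D), Gamma^v_vv = (E G_v - 2F F_v + F G_u)/(2D); substitute and cancel common factors
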